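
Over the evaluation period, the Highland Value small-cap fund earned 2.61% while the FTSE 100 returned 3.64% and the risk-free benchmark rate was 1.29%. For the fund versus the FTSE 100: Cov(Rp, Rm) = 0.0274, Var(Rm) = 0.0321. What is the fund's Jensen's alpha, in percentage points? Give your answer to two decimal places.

β = Cov / Var = 0.0274 / 0.0321 = 0.8536
E[R] = Rf + β(Rm − Rf) = 1.29% + 0.8536 × (3.64% − 1.29%) = 3.2960%
α = Rp − E[R] = 2.61% − 3.2960% = -0.6860

-0.69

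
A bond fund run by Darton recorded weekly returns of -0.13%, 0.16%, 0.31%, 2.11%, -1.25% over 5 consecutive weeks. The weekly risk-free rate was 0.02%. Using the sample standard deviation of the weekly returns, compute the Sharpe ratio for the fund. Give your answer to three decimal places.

0.182

Mean return r̄ = 1.200 / 5 = 0.2400%
Sample std dev = √[5.8652 / 4] = 1.2109%
Sharpe = (r̄ − rf) / σ = (0.2400 − 0.02) / 1.2109 = 0.2200 / 1.2109 = 0.1817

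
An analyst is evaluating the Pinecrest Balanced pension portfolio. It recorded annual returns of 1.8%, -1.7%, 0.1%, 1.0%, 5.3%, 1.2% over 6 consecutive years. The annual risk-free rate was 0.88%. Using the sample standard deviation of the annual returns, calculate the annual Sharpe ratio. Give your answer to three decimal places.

r̄ = (1.8 − 1.7 + 0.1 + 1 + 5.3 + 1.2) / 6 = 1.2833%
Σ(r − r̄)² = 26.7883; sample σ = √(26.7883/5) = 2.3147%
Sharpe = (r̄ − rf) / σ = (1.2833 − 0.88) / 2.3147 = 0.4033 / 2.3147 = 0.1742

0.174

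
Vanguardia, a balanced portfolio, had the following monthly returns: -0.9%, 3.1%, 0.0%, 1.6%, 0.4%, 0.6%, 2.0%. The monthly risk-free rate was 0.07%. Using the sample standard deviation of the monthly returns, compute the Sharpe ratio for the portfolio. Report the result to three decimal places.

μ = (-0.9 + 3.1 + 0 + 1.6 + 0.4 + 0.6 + 2) / 7 = 6.80 / 7 = 0.9714%
Sample std dev = √[10.8943 / 6] = 1.3475%
Sharpe = (μ − rf) / σ = (0.9714 − 0.07) / 1.3475 = 0.9014 / 1.3475 = 0.6689

0.669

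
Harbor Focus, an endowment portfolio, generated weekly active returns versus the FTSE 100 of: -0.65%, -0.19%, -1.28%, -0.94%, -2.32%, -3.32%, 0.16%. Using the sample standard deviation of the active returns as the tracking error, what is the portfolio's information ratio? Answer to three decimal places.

Mean return μ = -8.540 / 7 = -1.2200%
Σ(r − μ)² = (-0.65 − (-1.2200))² + (-0.19 − (-1.2200))² + (-1.28 − (-1.2200))² + … = 8.9922
σ = √[8.9922 / 6] = 1.2242%
IR = μ / tracking error = -1.2200 / 1.2242 = -0.9966

-0.997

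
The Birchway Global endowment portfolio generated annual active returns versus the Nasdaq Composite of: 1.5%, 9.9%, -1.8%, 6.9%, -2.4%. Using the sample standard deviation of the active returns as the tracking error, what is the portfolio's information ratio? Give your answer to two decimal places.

r̄ = (1.5 + 9.9 − 1.8 + 6.9 − 2.4) / 5 = 14.10 / 5 = 2.8200%
Σ(r − r̄)² = 117.1080; sample σ = √(117.1080/4) = 5.4108%
IR = r̄ / tracking error = 2.8200 / 5.4108 = 0.5212

0.52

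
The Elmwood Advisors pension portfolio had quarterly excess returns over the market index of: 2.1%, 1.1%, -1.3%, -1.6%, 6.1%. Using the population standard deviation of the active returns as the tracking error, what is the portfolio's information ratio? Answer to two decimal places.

0.46

r̄ = (2.1 + 1.1 − 1.3 − 1.6 + 6.1) / 5 = 6.40 / 5 = 1.2800%
Population std dev = √[38.8880 / 5] = 2.7888%
IR = r̄ / tracking error = 1.2800 / 2.7888 = 0.4590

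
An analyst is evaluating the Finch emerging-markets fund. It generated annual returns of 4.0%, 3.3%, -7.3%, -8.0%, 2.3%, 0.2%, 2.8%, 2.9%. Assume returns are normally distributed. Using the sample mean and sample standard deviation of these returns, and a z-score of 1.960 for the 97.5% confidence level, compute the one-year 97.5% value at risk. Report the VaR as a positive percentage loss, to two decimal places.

r̄ = (4 + 3.3 − 7.3 − 8 + 2.3 + 0.2 + 2.8 + 2.9) / 8 = 0.20 / 8 = 0.0250%
Σ(r − r̄)² = (4 − 0.0250)² + (3.3 − 0.0250)² + … = 165.7550
sample σ = √(165.7550 / 7) = √23.6793 = 4.8661%
VaR = −(r̄ − z·σ) = −(0.0250 − 1.960 × 4.8661) = −(-9.5126) = 9.5126%

9.51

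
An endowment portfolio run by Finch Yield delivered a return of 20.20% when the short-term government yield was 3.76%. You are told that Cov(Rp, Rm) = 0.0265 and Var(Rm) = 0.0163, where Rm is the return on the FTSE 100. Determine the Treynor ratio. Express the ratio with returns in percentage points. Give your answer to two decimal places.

β = Cov / Var = 0.0265 / 0.0163 = 1.6258
Treynor = (Rp − Rf) / β = (20.20% − 3.76%) / 1.6258 = 16.44 / 1.6258 = 10.1119

10.11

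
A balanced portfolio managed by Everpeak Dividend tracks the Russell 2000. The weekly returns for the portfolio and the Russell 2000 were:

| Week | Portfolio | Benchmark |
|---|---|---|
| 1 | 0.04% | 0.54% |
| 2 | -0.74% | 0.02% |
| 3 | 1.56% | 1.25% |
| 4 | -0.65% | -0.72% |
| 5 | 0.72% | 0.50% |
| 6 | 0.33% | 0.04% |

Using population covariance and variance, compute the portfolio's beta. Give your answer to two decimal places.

1.13

r̄p = 0.2100%,  r̄m = 0.2717%
Cov = Σ(rp − r̄p)(rm − r̄m) / 6 = 0.4093
Var(rm) = Σ(rm − r̄m)² / 6 = 0.3636
β = Cov / Var = 0.4093 / 0.3636 = 1.1257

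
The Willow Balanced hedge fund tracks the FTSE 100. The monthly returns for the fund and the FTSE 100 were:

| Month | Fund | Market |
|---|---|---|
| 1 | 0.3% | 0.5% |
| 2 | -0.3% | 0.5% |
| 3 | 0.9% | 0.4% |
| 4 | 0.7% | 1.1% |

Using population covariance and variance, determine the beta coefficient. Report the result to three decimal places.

0.423

r̄p = 0.4000%,  r̄m = 0.6250%
Cov = Σ(rp − r̄p)(rm − r̄m) / 4 = 0.0325
Var(rm) = Σ(rm − r̄m)² / 4 = 0.0769
β = Cov / Var = 0.0325 / 0.0769 = 0.4226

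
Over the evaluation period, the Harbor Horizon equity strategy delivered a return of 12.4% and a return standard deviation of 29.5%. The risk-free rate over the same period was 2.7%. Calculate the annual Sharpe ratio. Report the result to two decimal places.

0.33

Sharpe = (Rp − Rf) / σp = (12.4% − 2.7%) / 29.5% = 9.70% / 29.5% = 0.3288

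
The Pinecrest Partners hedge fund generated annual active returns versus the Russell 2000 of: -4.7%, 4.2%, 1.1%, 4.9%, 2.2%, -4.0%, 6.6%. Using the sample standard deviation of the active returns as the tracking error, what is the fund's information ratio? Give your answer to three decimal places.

0.337

r̄ = (-4.7 + 4.2 + 1.1 + 4.9 + 2.2 − 4 + 6.6) / 7 = 1.4714%
Sample σ = √[Σ(r − r̄)² / 6] = √[114.1943 / 6] = √19.0324 = 4.3626%
IR = r̄ / tracking error = 1.4714 / 4.3626 = 0.3373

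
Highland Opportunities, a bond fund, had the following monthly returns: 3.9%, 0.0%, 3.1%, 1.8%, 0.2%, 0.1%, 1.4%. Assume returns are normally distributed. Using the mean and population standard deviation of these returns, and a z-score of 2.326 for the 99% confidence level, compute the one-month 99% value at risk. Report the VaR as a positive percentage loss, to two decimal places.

r̄ = (3.9 + 0 + 3.1 + 1.8 + 0.2 + 0.1 + 1.4) / 7 = 1.5000%
Σ(r − r̄)² = 14.3200; population σ = √(14.3200/7) = 1.4303%
VaR = −(r̄ − z·σ) = −(1.5000 − 2.326 × 1.4303) = −(-1.8269) = 1.8269%

1.83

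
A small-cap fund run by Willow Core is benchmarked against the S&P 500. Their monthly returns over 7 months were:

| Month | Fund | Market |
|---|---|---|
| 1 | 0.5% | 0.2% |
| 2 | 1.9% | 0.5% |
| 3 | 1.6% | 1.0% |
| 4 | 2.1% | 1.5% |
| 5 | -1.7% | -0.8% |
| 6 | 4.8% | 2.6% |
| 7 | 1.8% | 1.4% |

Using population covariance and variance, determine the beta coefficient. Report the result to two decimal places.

r̄p = 1.5714%,  r̄m = 0.9143%
Cov = Σ(rp − r̄p)(rm − r̄m) / 7 = 1.7290
Var(rm) = Σ(rm − r̄m)² / 7 = 1.0069
β = Cov / Var = 1.7290 / 1.0069 = 1.7172

1.72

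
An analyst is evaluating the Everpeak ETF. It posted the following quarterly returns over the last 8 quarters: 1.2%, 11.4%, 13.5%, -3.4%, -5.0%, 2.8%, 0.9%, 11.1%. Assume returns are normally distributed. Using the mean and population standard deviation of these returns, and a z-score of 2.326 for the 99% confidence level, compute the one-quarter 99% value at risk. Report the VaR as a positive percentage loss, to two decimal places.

11.32

μ = (1.2 + 11.4 + 13.5 − 3.4 − 5 + 2.8 + 0.9 + 11.1) / 8 = 4.0625%
Population std dev = √[350.0388 / 8] = 6.6147%
VaR = −(μ − z·σ) = −(4.0625 − 2.326 × 6.6147) = −(-11.3233) = 11.3233%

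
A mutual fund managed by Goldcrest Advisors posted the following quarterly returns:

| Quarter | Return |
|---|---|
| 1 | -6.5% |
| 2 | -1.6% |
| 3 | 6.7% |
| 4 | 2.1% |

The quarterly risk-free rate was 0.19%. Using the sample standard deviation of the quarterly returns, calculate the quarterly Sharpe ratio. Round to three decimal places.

Mean return r̄ = 0.70 / 4 = 0.1750%
Σ(r − r̄)² = (-6.5 − 0.1750)² + (-1.6 − 0.1750)² + … = 93.9875
σ = √[93.9875 / 3] = 5.5972%
Sharpe = (r̄ − rf) / σ = (0.1750 − 0.19) / 5.5972 = -0.0150 / 5.5972 = -0.0027

-0.003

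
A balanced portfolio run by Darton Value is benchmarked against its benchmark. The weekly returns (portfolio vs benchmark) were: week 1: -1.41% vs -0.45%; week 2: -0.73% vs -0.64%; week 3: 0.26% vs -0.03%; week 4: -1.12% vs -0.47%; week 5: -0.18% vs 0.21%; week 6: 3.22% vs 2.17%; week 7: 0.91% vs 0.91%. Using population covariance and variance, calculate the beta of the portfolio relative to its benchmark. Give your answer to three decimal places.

1.527

r̄p = 0.1357%,  r̄m = 0.2429%
Cov = Σ(rp − r̄p)(rm − r̄m) / 7 = 1.3096
Var(rm) = Σ(rm − r̄m)² / 7 = 0.8574
β = Cov / Var = 1.3096 / 0.8574 = 1.5274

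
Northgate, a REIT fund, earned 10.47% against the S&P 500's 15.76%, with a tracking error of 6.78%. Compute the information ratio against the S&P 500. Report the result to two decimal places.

-0.78

IR = (Rp − Rb) / TE = (10.47% − 15.76%) / 6.78% = -5.29% / 6.78% = -0.7802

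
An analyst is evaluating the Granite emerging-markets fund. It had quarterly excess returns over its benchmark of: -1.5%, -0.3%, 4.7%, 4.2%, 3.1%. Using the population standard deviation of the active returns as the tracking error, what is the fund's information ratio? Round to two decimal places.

0.82

r̄ = (-1.5 − 0.3 + 4.7 + 4.2 + 3.1) / 5 = 10.20 / 5 = 2.0400%
Σ(r − r̄)² = (-1.5 − 2.0400)² + (-0.3 − 2.0400)² + … = 30.8720
population σ = √(30.8720 / 5) = √6.1744 = 2.4848%
IR = r̄ / tracking error = 2.0400 / 2.4848 = 0.8210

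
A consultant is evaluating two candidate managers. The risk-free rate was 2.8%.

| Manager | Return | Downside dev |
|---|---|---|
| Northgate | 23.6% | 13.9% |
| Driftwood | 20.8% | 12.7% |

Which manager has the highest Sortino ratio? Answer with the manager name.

Northgate: Sortino ratio = (23.6% − 2.8%) / 13.9% = 1.496
Driftwood: Sortino ratio = (20.8% − 2.8%) / 12.7% = 1.417
Highest: Northgate (1.496).

Northgate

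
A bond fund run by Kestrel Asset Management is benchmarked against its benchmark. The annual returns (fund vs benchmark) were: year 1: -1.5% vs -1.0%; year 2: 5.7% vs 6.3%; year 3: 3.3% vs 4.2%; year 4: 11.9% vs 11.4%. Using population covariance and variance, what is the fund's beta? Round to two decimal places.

1.08

r̄p = 4.8500%,  r̄m = 5.2250%
Cov = Σ(rp − r̄p)(rm − r̄m) / 4 = 21.3913
Var(rm) = Σ(rm − r̄m)² / 4 = 19.7719
β = Cov / Var = 21.3913 / 19.7719 = 1.0819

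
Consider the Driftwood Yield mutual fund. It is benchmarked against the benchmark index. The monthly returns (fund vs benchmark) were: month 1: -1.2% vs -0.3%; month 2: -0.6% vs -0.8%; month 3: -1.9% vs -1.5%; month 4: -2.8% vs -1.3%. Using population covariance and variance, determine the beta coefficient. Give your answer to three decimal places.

r̄p = -1.6250%,  r̄m = -0.9750%
Cov = Σ(rp − r̄p)(rm − r̄m) / 4 = 0.2481
Var(rm) = Σ(rm − r̄m)² / 4 = 0.2169
β = Cov / Var = 0.2481 / 0.2169 = 1.1438

1.144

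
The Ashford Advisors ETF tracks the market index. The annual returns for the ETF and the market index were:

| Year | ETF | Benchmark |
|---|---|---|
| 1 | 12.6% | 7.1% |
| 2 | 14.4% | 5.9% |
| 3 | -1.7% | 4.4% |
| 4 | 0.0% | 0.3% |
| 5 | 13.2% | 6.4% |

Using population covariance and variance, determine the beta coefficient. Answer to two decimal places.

2.23

r̄p = 7.7000%,  r̄m = 4.8200%
Cov = Σ(rp − r̄p)(rm − r̄m) / 5 = 13.1700
Var(rm) = Σ(rm − r̄m)² / 5 = 5.8936
β = Cov / Var = 13.1700 / 5.8936 = 2.2346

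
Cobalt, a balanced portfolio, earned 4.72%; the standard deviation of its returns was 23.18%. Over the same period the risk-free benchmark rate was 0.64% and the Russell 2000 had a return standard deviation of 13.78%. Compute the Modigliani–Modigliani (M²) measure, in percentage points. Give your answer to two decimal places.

3.07

Sharpe = (Rp − Rf) / σp = (4.72% − 0.64%) / 23.18% = 0.1760
M² = Rf + Sharpe × σm = 0.64% + 0.1760 × 13.78% = 3.0653%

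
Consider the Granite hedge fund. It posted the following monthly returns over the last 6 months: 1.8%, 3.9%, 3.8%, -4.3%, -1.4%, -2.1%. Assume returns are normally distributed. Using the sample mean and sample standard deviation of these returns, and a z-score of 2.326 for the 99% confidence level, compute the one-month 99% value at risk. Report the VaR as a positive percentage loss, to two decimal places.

7.59

Mean return r̄ = 1.70 / 6 = 0.2833%
Σ(r − r̄)² = (1.8 − 0.2833)² + (3.9 − 0.2833)² + (3.8 − 0.2833)² + … = 57.2683
σ = √[57.2683 / 5] = 3.3843%
VaR = −(r̄ − z·σ) = −(0.2833 − 2.326 × 3.3843) = −(-7.5886) = 7.5886%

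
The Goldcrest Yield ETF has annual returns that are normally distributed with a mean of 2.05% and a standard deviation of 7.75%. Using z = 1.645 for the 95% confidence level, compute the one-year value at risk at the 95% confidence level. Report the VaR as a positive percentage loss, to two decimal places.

10.70

VaR (as % loss) = −(μ − z·σ) = −(2.05% − 1.645 × 7.75%) = −(-10.69875%) = 10.69875%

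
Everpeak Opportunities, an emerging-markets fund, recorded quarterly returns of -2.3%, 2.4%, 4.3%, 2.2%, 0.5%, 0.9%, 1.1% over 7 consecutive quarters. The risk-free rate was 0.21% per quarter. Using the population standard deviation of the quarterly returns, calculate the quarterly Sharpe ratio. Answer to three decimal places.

r̄ = (-2.3 + 2.4 + 4.3 + 2.2 + 0.5 + 0.9 + 1.1) / 7 = 9.10 / 7 = 1.3000%
Population std dev = √[24.8200 / 7] = 1.8830%
Sharpe = (r̄ − rf) / σ = (1.3000 − 0.21) / 1.8830 = 1.0900 / 1.8830 = 0.5789

0.579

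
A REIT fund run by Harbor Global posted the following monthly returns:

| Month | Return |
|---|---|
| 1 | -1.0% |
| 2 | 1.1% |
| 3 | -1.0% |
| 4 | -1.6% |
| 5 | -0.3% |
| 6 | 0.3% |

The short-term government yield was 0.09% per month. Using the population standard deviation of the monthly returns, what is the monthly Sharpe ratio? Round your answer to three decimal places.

μ = (-1 + 1.1 − 1 − 1.6 − 0.3 + 0.3) / 6 = -0.4167%
Σ(r − μ)² = (-1 − (-0.4167))² + (1.1 − (-0.4167))² + (-1 − (-0.4167))² + … = 4.9083
σ = √[4.9083 / 6] = 0.9045%
Sharpe = (μ − rf) / σ = (-0.4167 − 0.09) / 0.9045 = -0.5067 / 0.9045 = -0.5602

-0.560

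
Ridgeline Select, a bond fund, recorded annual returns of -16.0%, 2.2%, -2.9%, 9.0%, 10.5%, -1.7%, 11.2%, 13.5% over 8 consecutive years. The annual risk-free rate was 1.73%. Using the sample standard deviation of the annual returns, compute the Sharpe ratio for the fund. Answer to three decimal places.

r̄ = (-16 + 2.2 − 2.9 + 9 + 10.5 − 1.7 + 11.2 + 13.5) / 8 = 25.80 / 8 = 3.2250%
Σ(r − r̄)² = 687.8750; sample σ = √(687.8750/7) = 9.9130%
Sharpe = (r̄ − rf) / σ = (3.2250 − 1.73) / 9.9130 = 1.4950 / 9.9130 = 0.1508

0.151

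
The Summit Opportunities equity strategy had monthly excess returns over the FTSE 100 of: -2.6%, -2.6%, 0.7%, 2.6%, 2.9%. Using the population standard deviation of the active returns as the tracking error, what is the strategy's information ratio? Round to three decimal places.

r̄ = (-2.6 − 2.6 + 0.7 + 2.6 + 2.9) / 5 = 1.00 / 5 = 0.2000%
Population σ = √[Σ(r − r̄)² / 5] = √[28.9800 / 5] = √5.7960 = 2.4075%
IR = r̄ / tracking error = 0.2000 / 2.4075 = 0.0831

0.083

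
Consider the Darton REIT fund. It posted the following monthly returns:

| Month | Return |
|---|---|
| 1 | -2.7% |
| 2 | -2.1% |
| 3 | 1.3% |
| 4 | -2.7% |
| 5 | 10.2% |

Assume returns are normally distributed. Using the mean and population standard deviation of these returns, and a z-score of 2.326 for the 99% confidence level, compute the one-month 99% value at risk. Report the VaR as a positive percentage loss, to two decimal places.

10.67

Mean return μ = 4.00 / 5 = 0.8000%
Σ(r − μ)² = (-2.7 − 0.8000)² + (-2.1 − 0.8000)² + (1.3 − 0.8000)² + … = 121.5200
population σ = √(121.5200 / 5) = √24.3040 = 4.9299%
VaR = −(μ − z·σ) = −(0.8000 − 2.326 × 4.9299) = −(-10.6669) = 10.6669%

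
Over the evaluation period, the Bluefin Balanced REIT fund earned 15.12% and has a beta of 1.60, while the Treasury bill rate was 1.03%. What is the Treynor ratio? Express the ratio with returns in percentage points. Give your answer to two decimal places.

Treynor = (Rp − Rf) / β = (15.12% − 1.03%) / 1.60 = 14.09 / 1.60 = 8.8063

8.81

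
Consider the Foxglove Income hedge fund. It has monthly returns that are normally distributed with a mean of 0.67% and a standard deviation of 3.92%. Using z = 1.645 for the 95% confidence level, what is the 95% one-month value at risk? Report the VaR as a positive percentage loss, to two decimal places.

VaR (as % loss) = −(μ − z·σ) = −(0.67% − 1.645 × 3.92%) = −(-5.7784%) = 5.7784%

5.78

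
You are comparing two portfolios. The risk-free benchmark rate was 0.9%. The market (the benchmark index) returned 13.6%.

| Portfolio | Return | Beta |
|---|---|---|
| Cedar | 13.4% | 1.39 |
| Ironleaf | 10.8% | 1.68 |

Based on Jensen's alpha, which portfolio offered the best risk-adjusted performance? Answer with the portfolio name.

Cedar

Cedar: α = 13.4% − [0.9% + 1.39 × (13.6% − 0.9%)] = -5.153
Ironleaf: α = 10.8% − [0.9% + 1.68 × (13.6% − 0.9%)] = -11.436
Highest: Cedar (-5.153).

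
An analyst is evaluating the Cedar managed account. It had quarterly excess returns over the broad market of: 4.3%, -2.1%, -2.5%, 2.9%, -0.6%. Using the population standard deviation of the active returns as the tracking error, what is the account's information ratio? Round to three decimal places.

0.147

Mean return r̄ = 2.00 / 5 = 0.4000%
Σ(r − r̄)² = (4.3 − 0.4000)² + (-2.1 − 0.4000)² + (-2.5 − 0.4000)² + … = 37.1200
population σ = √(37.1200 / 5) = √7.4240 = 2.7247%
IR = r̄ / tracking error = 0.4000 / 2.7247 = 0.1468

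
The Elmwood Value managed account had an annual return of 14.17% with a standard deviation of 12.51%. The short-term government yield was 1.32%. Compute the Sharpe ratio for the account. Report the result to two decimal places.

1.03

Sharpe = (Rp − Rf) / σp = (14.17% − 1.32%) / 12.51% = 12.85% / 12.51% = 1.0272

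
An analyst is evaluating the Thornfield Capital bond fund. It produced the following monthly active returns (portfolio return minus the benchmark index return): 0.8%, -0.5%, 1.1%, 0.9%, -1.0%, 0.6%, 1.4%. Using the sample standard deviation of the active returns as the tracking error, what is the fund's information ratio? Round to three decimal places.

0.534

Mean return r̄ = 3.30 / 7 = 0.4714%
Σ(r − r̄)² = (0.8 − 0.4714)² + (-0.5 − 0.4714)² + … = 4.6743
sample σ = √(4.6743 / 6) = √0.7791 = 0.8827%
IR = r̄ / tracking error = 0.4714 / 0.8827 = 0.5340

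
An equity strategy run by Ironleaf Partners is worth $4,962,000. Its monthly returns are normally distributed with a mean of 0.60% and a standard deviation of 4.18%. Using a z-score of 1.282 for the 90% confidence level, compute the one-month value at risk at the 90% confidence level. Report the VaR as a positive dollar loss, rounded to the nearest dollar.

Return at the 90% tail: μ − z·σ = 0.60% − 1.282 × 4.18% = 0.6 − 5.35876 = -4.75876%
VaR = −(-4.75876%) × $4,962,000 = 4.75876% × $4,962,000 = $236,130

$236,130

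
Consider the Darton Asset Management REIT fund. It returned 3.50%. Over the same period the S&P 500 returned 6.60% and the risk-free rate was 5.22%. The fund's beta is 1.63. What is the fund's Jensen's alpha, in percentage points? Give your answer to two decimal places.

-3.97

CAPM expected return = Rf + β(Rm − Rf) = 5.22% + 1.63 × (6.60% − 5.22%) = 5.22 + 1.63 × 1.38 = 7.4694%
Jensen's α = Rp − E[R] = 3.50% − 7.4694% = -3.9694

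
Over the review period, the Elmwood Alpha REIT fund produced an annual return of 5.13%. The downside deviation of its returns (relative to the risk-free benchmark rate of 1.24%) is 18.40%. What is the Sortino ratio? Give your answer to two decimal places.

Sortino = (Rp − Rf) / σd = (5.13% − 1.24%) / 18.40% = 3.89% / 18.40% = 0.2114

0.21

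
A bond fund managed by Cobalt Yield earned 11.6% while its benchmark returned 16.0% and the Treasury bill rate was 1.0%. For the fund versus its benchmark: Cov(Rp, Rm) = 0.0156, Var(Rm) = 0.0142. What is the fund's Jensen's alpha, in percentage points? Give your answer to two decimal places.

β = Cov / Var = 0.0156 / 0.0142 = 1.0986
E[R] = Rf + β(Rm − Rf) = 1.0% + 1.0986 × (16.0% − 1.0%) = 17.4790%
α = Rp − E[R] = 11.6% − 17.4790% = -5.8790

-5.88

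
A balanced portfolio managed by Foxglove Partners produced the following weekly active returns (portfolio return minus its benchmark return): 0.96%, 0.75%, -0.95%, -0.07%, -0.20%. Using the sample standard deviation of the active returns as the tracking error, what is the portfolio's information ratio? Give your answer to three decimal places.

r̄ = (0.96 + 0.75 − 0.95 − 0.07 − 0.2) / 5 = 0.0980%
Σ(r − r̄)² = 2.3835; sample σ = √(2.3835/4) = 0.7719%
IR = r̄ / tracking error = 0.0980 / 0.7719 = 0.1270

0.127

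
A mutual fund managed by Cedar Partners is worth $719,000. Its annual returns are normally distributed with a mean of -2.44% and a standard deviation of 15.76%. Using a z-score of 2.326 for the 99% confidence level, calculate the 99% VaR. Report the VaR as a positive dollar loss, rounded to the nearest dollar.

$281,113

Return at the 99% tail: μ − z·σ = -2.44% − 2.326 × 15.76% = -2.44 − 36.65776 = -39.09776%
VaR = −(-39.09776%) × $719,000 = 39.09776% × $719,000 = $281,113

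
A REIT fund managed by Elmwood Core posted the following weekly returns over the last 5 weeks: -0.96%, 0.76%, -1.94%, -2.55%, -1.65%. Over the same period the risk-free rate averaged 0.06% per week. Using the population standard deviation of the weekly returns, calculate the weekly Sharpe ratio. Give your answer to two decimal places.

-1.17

Mean return μ = -6.340 / 5 = -1.2680%
Σ(r − μ)² = (-0.96 − (-1.2680))² + (0.76 − (-1.2680))² + … = 6.4487
σ = √[6.4487 / 5] = 1.1357%
Sharpe = (μ − rf) / σ = (-1.2680 − 0.06) / 1.1357 = -1.3280 / 1.1357 = -1.1693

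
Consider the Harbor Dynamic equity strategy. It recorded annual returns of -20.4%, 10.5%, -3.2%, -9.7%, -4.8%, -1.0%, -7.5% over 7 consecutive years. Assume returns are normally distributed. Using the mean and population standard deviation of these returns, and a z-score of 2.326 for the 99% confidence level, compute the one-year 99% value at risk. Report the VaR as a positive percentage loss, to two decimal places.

25.30

Mean return r̄ = -36.10 / 7 = -5.1571%
Σ(r − r̄)² = 524.8571; population σ = √(524.8571/7) = 8.6591%
VaR = −(r̄ − z·σ) = −(-5.1571 − 2.326 × 8.6591) = −(-25.2982) = 25.2982%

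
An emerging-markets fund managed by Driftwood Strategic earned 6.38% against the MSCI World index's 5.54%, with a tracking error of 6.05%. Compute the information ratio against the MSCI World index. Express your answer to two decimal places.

0.14

IR = (Rp − Rb) / TE = (6.38% − 5.54%) / 6.05% = 0.84% / 6.05% = 0.1388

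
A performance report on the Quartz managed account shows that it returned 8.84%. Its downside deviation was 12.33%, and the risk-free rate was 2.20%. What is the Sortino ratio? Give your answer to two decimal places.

Sortino = (Rp − Rf) / σd = (8.84% − 2.20%) / 12.33% = 6.64% / 12.33% = 0.5385

0.54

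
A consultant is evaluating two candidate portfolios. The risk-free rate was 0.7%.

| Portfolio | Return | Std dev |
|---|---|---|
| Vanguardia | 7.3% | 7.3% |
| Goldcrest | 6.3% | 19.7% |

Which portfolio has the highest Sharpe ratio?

Vanguardia

Vanguardia: Sharpe ratio = (7.3% − 0.7%) / 7.3% = 0.904
Goldcrest: Sharpe ratio = (6.3% − 0.7%) / 19.7% = 0.284
Highest: Vanguardia (0.904).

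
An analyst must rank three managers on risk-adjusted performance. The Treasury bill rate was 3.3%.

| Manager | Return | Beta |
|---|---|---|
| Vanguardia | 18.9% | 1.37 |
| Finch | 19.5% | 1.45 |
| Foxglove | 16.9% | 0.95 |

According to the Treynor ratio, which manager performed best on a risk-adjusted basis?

Foxglove

Vanguardia: Treynor = (18.9% − 3.3%) / 1.37 = 11.387
Finch: Treynor = (19.5% − 3.3%) / 1.45 = 11.172
Foxglove: Treynor = (16.9% − 3.3%) / 0.95 = 14.316
Highest: Foxglove (14.316).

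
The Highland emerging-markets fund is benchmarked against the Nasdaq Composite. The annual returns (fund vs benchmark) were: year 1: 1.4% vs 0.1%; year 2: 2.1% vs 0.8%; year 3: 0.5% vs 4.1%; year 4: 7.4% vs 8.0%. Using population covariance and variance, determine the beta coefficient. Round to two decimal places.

r̄p = 2.8500%,  r̄m = 3.2500%
Cov = Σ(rp − r̄p)(rm − r̄m) / 4 = 6.5050
Var(rm) = Σ(rm − r̄m)² / 4 = 9.8025
β = Cov / Var = 6.5050 / 9.8025 = 0.6636

0.66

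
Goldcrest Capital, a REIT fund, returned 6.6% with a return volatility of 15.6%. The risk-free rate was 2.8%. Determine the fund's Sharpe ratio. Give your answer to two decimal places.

Sharpe = (Rp − Rf) / σp = (6.6% − 2.8%) / 15.6% = 3.80% / 15.6% = 0.2436

0.24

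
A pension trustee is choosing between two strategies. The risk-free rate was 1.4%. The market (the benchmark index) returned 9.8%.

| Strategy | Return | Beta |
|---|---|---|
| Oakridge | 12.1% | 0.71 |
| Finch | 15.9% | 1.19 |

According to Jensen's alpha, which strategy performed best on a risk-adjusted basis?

Oakridge: α = 12.1% − [1.4% + 0.71 × (9.8% − 1.4%)] = 4.736
Finch: α = 15.9% − [1.4% + 1.19 × (9.8% − 1.4%)] = 4.504
Highest: Oakridge (4.736).

Oakridge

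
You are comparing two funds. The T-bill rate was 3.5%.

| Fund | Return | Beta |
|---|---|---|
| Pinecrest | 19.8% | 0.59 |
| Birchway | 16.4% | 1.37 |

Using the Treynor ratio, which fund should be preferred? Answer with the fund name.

Pinecrest: Treynor = (19.8% − 3.5%) / 0.59 = 27.627
Birchway: Treynor = (16.4% − 3.5%) / 1.37 = 9.416
Highest: Pinecrest (27.627).

Pinecrest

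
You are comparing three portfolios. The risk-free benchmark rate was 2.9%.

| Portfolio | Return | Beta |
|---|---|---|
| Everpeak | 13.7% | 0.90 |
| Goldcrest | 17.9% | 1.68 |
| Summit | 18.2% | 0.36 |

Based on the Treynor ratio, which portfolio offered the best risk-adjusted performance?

Everpeak: Treynor = (13.7% − 2.9%) / 0.90 = 12.000
Goldcrest: Treynor = (17.9% − 2.9%) / 1.68 = 8.929
Summit: Treynor = (18.2% − 2.9%) / 0.36 = 42.500
Highest: Summit (42.500).

Summit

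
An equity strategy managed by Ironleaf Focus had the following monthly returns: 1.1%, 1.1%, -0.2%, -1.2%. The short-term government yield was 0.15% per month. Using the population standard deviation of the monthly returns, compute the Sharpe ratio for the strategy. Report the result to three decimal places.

r̄ = (1.1 + 1.1 − 0.2 − 1.2) / 4 = 0.2000%
Σ(r − r̄)² = 3.7400; population σ = √(3.7400/4) = 0.9670%
Sharpe = (r̄ − rf) / σ = (0.2000 − 0.15) / 0.9670 = 0.0500 / 0.9670 = 0.0517

0.052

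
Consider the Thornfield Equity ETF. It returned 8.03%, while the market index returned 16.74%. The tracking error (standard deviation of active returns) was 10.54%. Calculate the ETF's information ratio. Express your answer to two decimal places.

IR = (Rp − Rb) / TE = (8.03% − 16.74%) / 10.54% = -8.71% / 10.54% = -0.8264

-0.83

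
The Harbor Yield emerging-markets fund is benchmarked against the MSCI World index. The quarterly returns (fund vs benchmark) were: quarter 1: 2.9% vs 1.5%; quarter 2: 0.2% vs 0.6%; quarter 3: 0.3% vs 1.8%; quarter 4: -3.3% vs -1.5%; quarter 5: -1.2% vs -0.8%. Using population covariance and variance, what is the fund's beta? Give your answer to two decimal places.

r̄p = -0.2200%,  r̄m = 0.3200%
Cov = Σ(rp − r̄p)(rm − r̄m) / 5 = 2.2544
Var(rm) = Σ(rm − r̄m)² / 5 = 1.6456
β = Cov / Var = 2.2544 / 1.6456 = 1.3700

1.37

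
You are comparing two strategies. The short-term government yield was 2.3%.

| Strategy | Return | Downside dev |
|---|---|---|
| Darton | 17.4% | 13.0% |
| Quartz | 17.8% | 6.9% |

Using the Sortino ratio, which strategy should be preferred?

Quartz

Darton: Sortino ratio = (17.4% − 2.3%) / 13.0% = 1.162
Quartz: Sortino ratio = (17.8% − 2.3%) / 6.9% = 2.246
Highest: Quartz (2.246).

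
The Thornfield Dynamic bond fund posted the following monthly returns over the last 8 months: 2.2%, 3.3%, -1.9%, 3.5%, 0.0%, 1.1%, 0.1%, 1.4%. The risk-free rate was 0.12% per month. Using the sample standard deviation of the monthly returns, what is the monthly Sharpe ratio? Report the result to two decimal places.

0.60

Mean return r̄ = 9.70 / 8 = 1.2125%
Σ(r − r̄)² = 23.0088; sample σ = √(23.0088/7) = 1.8130%
Sharpe = (r̄ − rf) / σ = (1.2125 − 0.12) / 1.8130 = 1.0925 / 1.8130 = 0.6026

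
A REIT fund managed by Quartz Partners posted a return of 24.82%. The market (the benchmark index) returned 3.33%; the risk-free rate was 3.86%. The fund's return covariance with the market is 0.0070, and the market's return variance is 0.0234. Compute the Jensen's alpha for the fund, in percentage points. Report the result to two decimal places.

β = Cov / Var = 0.0070 / 0.0234 = 0.2991
E[R] = Rf + β(Rm − Rf) = 3.86% + 0.2991 × (3.33% − 3.86%) = 3.7015%
α = Rp − E[R] = 24.82% − 3.7015% = 21.1185

21.12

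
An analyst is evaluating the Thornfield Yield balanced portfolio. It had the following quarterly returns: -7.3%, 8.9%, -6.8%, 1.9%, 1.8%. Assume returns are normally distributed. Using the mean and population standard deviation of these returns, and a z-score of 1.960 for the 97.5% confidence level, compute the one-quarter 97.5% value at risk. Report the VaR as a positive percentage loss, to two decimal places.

12.23

μ = (-7.3 + 8.9 − 6.8 + 1.9 + 1.8) / 5 = -0.3000%
Population std dev = √[185.1400 / 5] = 6.0851%
VaR = −(μ − z·σ) = −(-0.3000 − 1.960 × 6.0851) = −(-12.2268) = 12.2268%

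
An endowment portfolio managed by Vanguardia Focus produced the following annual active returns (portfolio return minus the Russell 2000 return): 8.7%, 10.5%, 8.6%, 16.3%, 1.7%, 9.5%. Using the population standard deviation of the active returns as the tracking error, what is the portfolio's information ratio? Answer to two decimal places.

μ = (8.7 + 10.5 + 8.6 + 16.3 + 1.7 + 9.5) / 6 = 9.2167%
Σ(r − μ)² = (8.7 − 9.2167)² + (10.5 − 9.2167)² + (8.6 − 9.2167)² + … = 109.0483
σ = √[109.0483 / 6] = 4.2632%
IR = μ / tracking error = 9.2167 / 4.2632 = 2.1619

2.16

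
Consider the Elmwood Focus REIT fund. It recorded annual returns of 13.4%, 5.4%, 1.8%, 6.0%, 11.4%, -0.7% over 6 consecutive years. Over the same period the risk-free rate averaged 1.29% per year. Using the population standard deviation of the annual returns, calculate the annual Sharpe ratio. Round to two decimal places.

Mean return r̄ = 37.30 / 6 = 6.2167%
Population std dev = √[146.5283 / 6] = 4.9418%
Sharpe = (r̄ − rf) / σ = (6.2167 − 1.29) / 4.9418 = 4.9267 / 4.9418 = 0.9969

1.00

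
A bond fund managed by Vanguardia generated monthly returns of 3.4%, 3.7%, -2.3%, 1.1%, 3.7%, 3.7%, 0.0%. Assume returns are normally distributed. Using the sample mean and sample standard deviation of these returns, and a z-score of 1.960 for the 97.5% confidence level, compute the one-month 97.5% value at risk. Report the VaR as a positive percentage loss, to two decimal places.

r̄ = (3.4 + 3.7 − 2.3 + 1.1 + 3.7 + 3.7 + 0) / 7 = 1.9000%
Σ(r − r̄)² = 33.8600; sample σ = √(33.8600/6) = 2.3756%
VaR = −(r̄ − z·σ) = −(1.9000 − 1.960 × 2.3756) = −(-2.7562) = 2.7562%

2.76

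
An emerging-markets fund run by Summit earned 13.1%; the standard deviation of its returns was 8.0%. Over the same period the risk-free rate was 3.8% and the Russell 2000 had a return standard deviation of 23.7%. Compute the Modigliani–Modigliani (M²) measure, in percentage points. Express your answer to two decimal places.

Sharpe = (Rp − Rf) / σp = (13.1% − 3.8%) / 8.0% = 1.1625
M² = Rf + Sharpe × σm = 3.8% + 1.1625 × 23.7% = 31.3513%

31.35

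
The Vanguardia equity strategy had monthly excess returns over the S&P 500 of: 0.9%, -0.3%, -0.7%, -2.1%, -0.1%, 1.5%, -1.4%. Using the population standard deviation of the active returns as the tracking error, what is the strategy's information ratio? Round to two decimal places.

μ = (0.9 − 0.3 − 0.7 − 2.1 − 0.1 + 1.5 − 1.4) / 7 = -0.3143%
Σ(r − μ)² = (0.9 − (-0.3143))² + (-0.3 − (-0.3143))² + … = 9.3286
population σ = √(9.3286 / 7) = √1.3327 = 1.1544%
IR = μ / tracking error = -0.3143 / 1.1544 = -0.2723

-0.27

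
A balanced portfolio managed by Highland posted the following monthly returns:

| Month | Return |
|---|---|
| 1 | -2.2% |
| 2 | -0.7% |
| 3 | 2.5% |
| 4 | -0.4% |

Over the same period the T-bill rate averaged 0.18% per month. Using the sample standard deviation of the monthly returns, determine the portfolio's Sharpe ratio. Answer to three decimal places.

r̄ = (-2.2 − 0.7 + 2.5 − 0.4) / 4 = -0.80 / 4 = -0.2000%
Sample std dev = √[11.5800 / 3] = 1.9647%
Sharpe = (r̄ − rf) / σ = (-0.2000 − 0.18) / 1.9647 = -0.3800 / 1.9647 = -0.1934

-0.193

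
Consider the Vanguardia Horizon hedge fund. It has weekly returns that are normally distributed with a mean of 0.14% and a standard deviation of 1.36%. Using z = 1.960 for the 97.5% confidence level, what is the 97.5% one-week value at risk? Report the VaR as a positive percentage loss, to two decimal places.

VaR (as % loss) = −(μ − z·σ) = −(0.14% − 1.960 × 1.36%) = −(-2.5256%) = 2.5256%

2.53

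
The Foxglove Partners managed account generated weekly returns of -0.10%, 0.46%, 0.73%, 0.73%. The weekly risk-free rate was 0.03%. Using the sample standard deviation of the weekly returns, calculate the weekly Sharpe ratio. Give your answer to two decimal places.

r̄ = (-0.1 + 0.46 + 0.73 + 0.73) / 4 = 0.4550%
Σ(r − r̄)² = (-0.1 − 0.4550)² + (0.46 − 0.4550)² + (0.73 − 0.4550)² + … = 0.4593
sample σ = √(0.4593 / 3) = √0.1531 = 0.3913%
Sharpe = (r̄ − rf) / σ = (0.4550 − 0.03) / 0.3913 = 0.4250 / 0.3913 = 1.0861

1.09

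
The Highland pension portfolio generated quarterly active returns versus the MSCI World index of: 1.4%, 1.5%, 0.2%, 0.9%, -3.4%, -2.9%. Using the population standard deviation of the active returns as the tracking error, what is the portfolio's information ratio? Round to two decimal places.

-0.19

r̄ = (1.4 + 1.5 + 0.2 + 0.9 − 3.4 − 2.9) / 6 = -2.30 / 6 = -0.3833%
Σ(r − r̄)² = 24.1483; population σ = √(24.1483/6) = 2.0062%
IR = r̄ / tracking error = -0.3833 / 2.0062 = -0.1911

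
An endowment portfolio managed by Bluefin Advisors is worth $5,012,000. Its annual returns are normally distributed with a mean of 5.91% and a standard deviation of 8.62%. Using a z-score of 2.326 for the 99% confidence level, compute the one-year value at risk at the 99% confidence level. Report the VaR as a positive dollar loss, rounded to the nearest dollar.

$708,703

Return at the 99% tail: μ − z·σ = 5.91% − 2.326 × 8.62% = 5.91 − 20.05012 = -14.14012%
VaR = −(-14.14012%) × $5,012,000 = 14.14012% × $5,012,000 = $708,703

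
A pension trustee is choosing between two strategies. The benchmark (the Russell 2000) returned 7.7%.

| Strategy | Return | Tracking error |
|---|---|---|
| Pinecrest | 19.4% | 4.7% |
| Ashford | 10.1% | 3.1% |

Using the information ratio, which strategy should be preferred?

Pinecrest: IR = (19.4% − 7.7%) / 4.7% = 2.489
Ashford: IR = (10.1% − 7.7%) / 3.1% = 0.774
Highest: Pinecrest (2.489).

Pinecrest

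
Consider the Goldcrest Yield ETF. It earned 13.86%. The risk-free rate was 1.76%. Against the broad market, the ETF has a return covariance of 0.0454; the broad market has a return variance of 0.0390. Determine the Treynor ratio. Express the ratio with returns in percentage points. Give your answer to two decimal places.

β = Cov / Var = 0.0454 / 0.0390 = 1.1641
Treynor = (Rp − Rf) / β = (13.86% − 1.76%) / 1.1641 = 12.10 / 1.1641 = 10.3943

10.39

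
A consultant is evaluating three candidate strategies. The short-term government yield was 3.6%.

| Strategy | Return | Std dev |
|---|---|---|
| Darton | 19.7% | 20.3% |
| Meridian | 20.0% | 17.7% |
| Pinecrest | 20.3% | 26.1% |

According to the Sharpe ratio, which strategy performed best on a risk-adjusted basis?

Meridian

Darton: Sharpe ratio = (19.7% − 3.6%) / 20.3% = 0.793
Meridian: Sharpe ratio = (20.0% − 3.6%) / 17.7% = 0.927
Pinecrest: Sharpe ratio = (20.3% − 3.6%) / 26.1% = 0.640
Highest: Meridian (0.927).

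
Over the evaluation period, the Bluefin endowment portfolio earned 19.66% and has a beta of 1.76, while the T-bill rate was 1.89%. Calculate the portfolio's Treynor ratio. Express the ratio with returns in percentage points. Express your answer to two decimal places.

10.10

Treynor = (Rp − Rf) / β = (19.66% − 1.89%) / 1.76 = 17.77 / 1.76 = 10.0966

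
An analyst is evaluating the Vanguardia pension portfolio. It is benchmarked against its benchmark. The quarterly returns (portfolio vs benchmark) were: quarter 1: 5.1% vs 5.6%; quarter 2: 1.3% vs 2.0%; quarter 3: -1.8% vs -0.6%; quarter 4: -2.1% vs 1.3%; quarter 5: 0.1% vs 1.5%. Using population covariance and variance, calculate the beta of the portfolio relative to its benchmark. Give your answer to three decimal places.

1.201

r̄p = 0.5200%,  r̄m = 1.9600%
Cov = Σ(rp − r̄p)(rm − r̄m) / 5 = 4.9128
Var(rm) = Σ(rm − r̄m)² / 5 = 4.0904
β = Cov / Var = 4.9128 / 4.0904 = 1.2011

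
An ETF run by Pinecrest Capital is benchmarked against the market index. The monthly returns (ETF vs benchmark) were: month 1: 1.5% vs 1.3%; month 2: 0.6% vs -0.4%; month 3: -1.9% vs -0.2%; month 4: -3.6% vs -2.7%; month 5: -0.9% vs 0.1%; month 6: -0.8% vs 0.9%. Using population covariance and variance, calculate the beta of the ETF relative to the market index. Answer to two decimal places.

1.03

r̄p = -0.8500%,  r̄m = -0.1667%
Cov = Σ(rp − r̄p)(rm − r̄m) / 6 = 1.6917
Var(rm) = Σ(rm − r̄m)² / 6 = 1.6389
β = Cov / Var = 1.6917 / 1.6389 = 1.0322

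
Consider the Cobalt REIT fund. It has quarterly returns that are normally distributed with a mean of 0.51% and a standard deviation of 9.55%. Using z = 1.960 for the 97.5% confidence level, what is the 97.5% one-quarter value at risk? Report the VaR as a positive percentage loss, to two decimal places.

18.21

VaR (as % loss) = −(μ − z·σ) = −(0.51% − 1.960 × 9.55%) = −(-18.2080%) = 18.2080%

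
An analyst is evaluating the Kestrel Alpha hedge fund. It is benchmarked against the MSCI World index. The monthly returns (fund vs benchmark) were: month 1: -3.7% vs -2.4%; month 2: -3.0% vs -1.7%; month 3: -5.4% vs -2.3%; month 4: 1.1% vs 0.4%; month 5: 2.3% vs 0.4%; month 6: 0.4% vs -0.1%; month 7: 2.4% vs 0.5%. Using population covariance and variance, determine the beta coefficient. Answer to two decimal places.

r̄p = -0.8429%,  r̄m = -0.7429%
Cov = Σ(rp − r̄p)(rm − r̄m) / 7 = 3.5053
Var(rm) = Σ(rm − r̄m)² / 7 = 1.5224
β = Cov / Var = 3.5053 / 1.5224 = 2.3025

2.30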